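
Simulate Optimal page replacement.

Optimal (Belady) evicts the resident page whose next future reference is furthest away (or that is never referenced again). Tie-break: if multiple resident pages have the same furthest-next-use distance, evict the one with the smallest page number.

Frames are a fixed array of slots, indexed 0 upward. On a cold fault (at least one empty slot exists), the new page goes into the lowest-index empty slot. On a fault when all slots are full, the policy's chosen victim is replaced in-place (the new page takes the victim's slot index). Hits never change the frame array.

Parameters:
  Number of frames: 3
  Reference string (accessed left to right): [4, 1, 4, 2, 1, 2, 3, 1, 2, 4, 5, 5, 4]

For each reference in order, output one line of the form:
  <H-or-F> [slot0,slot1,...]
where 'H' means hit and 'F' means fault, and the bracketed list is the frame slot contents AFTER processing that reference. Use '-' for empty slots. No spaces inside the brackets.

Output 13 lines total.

F [4,-,-]
F [4,1,-]
H [4,1,-]
F [4,1,2]
H [4,1,2]
H [4,1,2]
F [3,1,2]
H [3,1,2]
H [3,1,2]
F [3,4,2]
F [3,4,5]
H [3,4,5]
H [3,4,5]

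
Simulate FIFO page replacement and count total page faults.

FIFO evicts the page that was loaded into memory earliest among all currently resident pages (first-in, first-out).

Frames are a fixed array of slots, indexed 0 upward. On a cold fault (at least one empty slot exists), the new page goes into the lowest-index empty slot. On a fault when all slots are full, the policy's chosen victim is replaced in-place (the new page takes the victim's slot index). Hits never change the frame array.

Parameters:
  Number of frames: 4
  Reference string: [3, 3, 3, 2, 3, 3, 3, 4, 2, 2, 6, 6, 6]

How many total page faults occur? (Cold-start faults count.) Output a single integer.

Step 0: ref 3 → FAULT, frames=[3,-,-,-]
Step 1: ref 3 → HIT, frames=[3,-,-,-]
Step 2: ref 3 → HIT, frames=[3,-,-,-]
Step 3: ref 2 → FAULT, frames=[3,2,-,-]
Step 4: ref 3 → HIT, frames=[3,2,-,-]
Step 5: ref 3 → HIT, frames=[3,2,-,-]
Step 6: ref 3 → HIT, frames=[3,2,-,-]
Step 7: ref 4 → FAULT, frames=[3,2,4,-]
Step 8: ref 2 → HIT, frames=[3,2,4,-]
Step 9: ref 2 → HIT, frames=[3,2,4,-]
Step 10: ref 6 → FAULT, frames=[3,2,4,6]
Step 11: ref 6 → HIT, frames=[3,2,4,6]
Step 12: ref 6 → HIT, frames=[3,2,4,6]
Total faults: 4

Answer: 4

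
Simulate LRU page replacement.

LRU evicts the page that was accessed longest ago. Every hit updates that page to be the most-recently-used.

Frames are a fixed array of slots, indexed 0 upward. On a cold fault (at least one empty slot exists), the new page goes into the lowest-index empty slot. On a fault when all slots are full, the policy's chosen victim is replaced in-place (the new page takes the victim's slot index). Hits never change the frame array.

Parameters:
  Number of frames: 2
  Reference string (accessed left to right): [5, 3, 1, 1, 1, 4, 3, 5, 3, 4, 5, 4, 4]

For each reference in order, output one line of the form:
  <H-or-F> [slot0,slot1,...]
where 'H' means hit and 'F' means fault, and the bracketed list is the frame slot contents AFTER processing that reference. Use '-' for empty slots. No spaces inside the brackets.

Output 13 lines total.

F [5,-]
F [5,3]
F [1,3]
H [1,3]
H [1,3]
F [1,4]
F [3,4]
F [3,5]
H [3,5]
F [3,4]
F [5,4]
H [5,4]
H [5,4]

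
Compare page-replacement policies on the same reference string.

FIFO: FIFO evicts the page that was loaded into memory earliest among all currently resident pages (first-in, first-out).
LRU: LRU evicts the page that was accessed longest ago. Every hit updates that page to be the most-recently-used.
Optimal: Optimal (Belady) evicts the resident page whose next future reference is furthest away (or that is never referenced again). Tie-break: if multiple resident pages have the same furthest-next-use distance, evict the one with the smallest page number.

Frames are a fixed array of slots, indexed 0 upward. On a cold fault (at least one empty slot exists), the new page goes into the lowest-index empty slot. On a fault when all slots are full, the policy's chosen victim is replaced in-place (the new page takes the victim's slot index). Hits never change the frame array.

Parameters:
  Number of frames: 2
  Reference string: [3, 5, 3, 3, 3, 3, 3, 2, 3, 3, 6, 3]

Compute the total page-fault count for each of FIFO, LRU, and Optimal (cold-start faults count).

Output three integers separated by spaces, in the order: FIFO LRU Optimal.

Answer: 5 4 4

Derivation:
--- FIFO ---
  step 0: ref 3 -> FAULT, frames=[3,-] (faults so far: 1)
  step 1: ref 5 -> FAULT, frames=[3,5] (faults so far: 2)
  step 2: ref 3 -> HIT, frames=[3,5] (faults so far: 2)
  step 3: ref 3 -> HIT, frames=[3,5] (faults so far: 2)
  step 4: ref 3 -> HIT, frames=[3,5] (faults so far: 2)
  step 5: ref 3 -> HIT, frames=[3,5] (faults so far: 2)
  step 6: ref 3 -> HIT, frames=[3,5] (faults so far: 2)
  step 7: ref 2 -> FAULT, evict 3, frames=[2,5] (faults so far: 3)
  step 8: ref 3 -> FAULT, evict 5, frames=[2,3] (faults so far: 4)
  step 9: ref 3 -> HIT, frames=[2,3] (faults so far: 4)
  step 10: ref 6 -> FAULT, evict 2, frames=[6,3] (faults so far: 5)
  step 11: ref 3 -> HIT, frames=[6,3] (faults so far: 5)
  FIFO total faults: 5
--- LRU ---
  step 0: ref 3 -> FAULT, frames=[3,-] (faults so far: 1)
  step 1: ref 5 -> FAULT, frames=[3,5] (faults so far: 2)
  step 2: ref 3 -> HIT, frames=[3,5] (faults so far: 2)
  step 3: ref 3 -> HIT, frames=[3,5] (faults so far: 2)
  step 4: ref 3 -> HIT, frames=[3,5] (faults so far: 2)
  step 5: ref 3 -> HIT, frames=[3,5] (faults so far: 2)
  step 6: ref 3 -> HIT, frames=[3,5] (faults so far: 2)
  step 7: ref 2 -> FAULT, evict 5, frames=[3,2] (faults so far: 3)
  step 8: ref 3 -> HIT, frames=[3,2] (faults so far: 3)
  step 9: ref 3 -> HIT, frames=[3,2] (faults so far: 3)
  step 10: ref 6 -> FAULT, evict 2, frames=[3,6] (faults so far: 4)
  step 11: ref 3 -> HIT, frames=[3,6] (faults so far: 4)
  LRU total faults: 4
--- Optimal ---
  step 0: ref 3 -> FAULT, frames=[3,-] (faults so far: 1)
  step 1: ref 5 -> FAULT, frames=[3,5] (faults so far: 2)
  step 2: ref 3 -> HIT, frames=[3,5] (faults so far: 2)
  step 3: ref 3 -> HIT, frames=[3,5] (faults so far: 2)
  step 4: ref 3 -> HIT, frames=[3,5] (faults so far: 2)
  step 5: ref 3 -> HIT, frames=[3,5] (faults so far: 2)
  step 6: ref 3 -> HIT, frames=[3,5] (faults so far: 2)
  step 7: ref 2 -> FAULT, evict 5, frames=[3,2] (faults so far: 3)
  step 8: ref 3 -> HIT, frames=[3,2] (faults so far: 3)
  step 9: ref 3 -> HIT, frames=[3,2] (faults so far: 3)
  step 10: ref 6 -> FAULT, evict 2, frames=[3,6] (faults so far: 4)
  step 11: ref 3 -> HIT, frames=[3,6] (faults so far: 4)
  Optimal total faults: 4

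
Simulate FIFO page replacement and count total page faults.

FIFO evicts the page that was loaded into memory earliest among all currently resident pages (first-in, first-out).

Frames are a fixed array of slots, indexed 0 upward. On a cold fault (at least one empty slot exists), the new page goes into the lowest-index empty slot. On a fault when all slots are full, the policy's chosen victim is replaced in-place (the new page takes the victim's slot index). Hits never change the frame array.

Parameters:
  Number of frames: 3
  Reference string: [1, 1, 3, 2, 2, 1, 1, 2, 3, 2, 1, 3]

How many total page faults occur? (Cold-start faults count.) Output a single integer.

Step 0: ref 1 → FAULT, frames=[1,-,-]
Step 1: ref 1 → HIT, frames=[1,-,-]
Step 2: ref 3 → FAULT, frames=[1,3,-]
Step 3: ref 2 → FAULT, frames=[1,3,2]
Step 4: ref 2 → HIT, frames=[1,3,2]
Step 5: ref 1 → HIT, frames=[1,3,2]
Step 6: ref 1 → HIT, frames=[1,3,2]
Step 7: ref 2 → HIT, frames=[1,3,2]
Step 8: ref 3 → HIT, frames=[1,3,2]
Step 9: ref 2 → HIT, frames=[1,3,2]
Step 10: ref 1 → HIT, frames=[1,3,2]
Step 11: ref 3 → HIT, frames=[1,3,2]
Total faults: 3

Answer: 3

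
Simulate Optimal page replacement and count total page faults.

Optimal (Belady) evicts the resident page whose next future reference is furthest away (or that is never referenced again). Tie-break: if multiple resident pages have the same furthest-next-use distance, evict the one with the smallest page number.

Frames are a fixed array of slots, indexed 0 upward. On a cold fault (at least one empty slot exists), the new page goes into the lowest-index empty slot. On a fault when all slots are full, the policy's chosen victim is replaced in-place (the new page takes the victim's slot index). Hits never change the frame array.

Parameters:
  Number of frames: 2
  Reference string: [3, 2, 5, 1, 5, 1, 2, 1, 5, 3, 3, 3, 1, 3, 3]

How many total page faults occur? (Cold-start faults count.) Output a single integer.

Answer: 7

Derivation:
Step 0: ref 3 → FAULT, frames=[3,-]
Step 1: ref 2 → FAULT, frames=[3,2]
Step 2: ref 5 → FAULT (evict 3), frames=[5,2]
Step 3: ref 1 → FAULT (evict 2), frames=[5,1]
Step 4: ref 5 → HIT, frames=[5,1]
Step 5: ref 1 → HIT, frames=[5,1]
Step 6: ref 2 → FAULT (evict 5), frames=[2,1]
Step 7: ref 1 → HIT, frames=[2,1]
Step 8: ref 5 → FAULT (evict 2), frames=[5,1]
Step 9: ref 3 → FAULT (evict 5), frames=[3,1]
Step 10: ref 3 → HIT, frames=[3,1]
Step 11: ref 3 → HIT, frames=[3,1]
Step 12: ref 1 → HIT, frames=[3,1]
Step 13: ref 3 → HIT, frames=[3,1]
Step 14: ref 3 → HIT, frames=[3,1]
Total faults: 7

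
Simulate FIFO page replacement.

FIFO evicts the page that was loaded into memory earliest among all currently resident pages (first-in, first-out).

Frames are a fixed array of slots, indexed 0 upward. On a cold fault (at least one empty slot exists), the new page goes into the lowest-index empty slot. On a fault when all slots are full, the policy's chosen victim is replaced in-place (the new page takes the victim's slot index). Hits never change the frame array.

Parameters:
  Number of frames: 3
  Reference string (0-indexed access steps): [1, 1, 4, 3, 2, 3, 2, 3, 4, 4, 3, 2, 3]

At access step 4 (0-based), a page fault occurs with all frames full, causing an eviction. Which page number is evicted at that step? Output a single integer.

Step 0: ref 1 -> FAULT, frames=[1,-,-]
Step 1: ref 1 -> HIT, frames=[1,-,-]
Step 2: ref 4 -> FAULT, frames=[1,4,-]
Step 3: ref 3 -> FAULT, frames=[1,4,3]
Step 4: ref 2 -> FAULT, evict 1, frames=[2,4,3]
At step 4: evicted page 1

Answer: 1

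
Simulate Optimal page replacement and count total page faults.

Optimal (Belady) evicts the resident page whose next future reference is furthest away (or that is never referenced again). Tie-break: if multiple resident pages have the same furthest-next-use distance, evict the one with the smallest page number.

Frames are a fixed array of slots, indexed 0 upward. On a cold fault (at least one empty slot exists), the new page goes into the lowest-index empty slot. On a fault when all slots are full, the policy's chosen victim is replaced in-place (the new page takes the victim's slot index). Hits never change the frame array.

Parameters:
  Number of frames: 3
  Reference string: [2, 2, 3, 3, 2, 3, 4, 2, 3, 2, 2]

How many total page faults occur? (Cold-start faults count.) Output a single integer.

Answer: 3

Derivation:
Step 0: ref 2 → FAULT, frames=[2,-,-]
Step 1: ref 2 → HIT, frames=[2,-,-]
Step 2: ref 3 → FAULT, frames=[2,3,-]
Step 3: ref 3 → HIT, frames=[2,3,-]
Step 4: ref 2 → HIT, frames=[2,3,-]
Step 5: ref 3 → HIT, frames=[2,3,-]
Step 6: ref 4 → FAULT, frames=[2,3,4]
Step 7: ref 2 → HIT, frames=[2,3,4]
Step 8: ref 3 → HIT, frames=[2,3,4]
Step 9: ref 2 → HIT, frames=[2,3,4]
Step 10: ref 2 → HIT, frames=[2,3,4]
Total faults: 3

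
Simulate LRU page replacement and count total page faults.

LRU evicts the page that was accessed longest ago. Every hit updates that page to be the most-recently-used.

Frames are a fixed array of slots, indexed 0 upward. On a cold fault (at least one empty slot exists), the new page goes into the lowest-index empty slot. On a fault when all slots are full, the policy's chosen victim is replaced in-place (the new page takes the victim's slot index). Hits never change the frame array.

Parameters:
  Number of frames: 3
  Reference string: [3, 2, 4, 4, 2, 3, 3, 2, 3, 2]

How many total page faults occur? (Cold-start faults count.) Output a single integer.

Answer: 3

Derivation:
Step 0: ref 3 → FAULT, frames=[3,-,-]
Step 1: ref 2 → FAULT, frames=[3,2,-]
Step 2: ref 4 → FAULT, frames=[3,2,4]
Step 3: ref 4 → HIT, frames=[3,2,4]
Step 4: ref 2 → HIT, frames=[3,2,4]
Step 5: ref 3 → HIT, frames=[3,2,4]
Step 6: ref 3 → HIT, frames=[3,2,4]
Step 7: ref 2 → HIT, frames=[3,2,4]
Step 8: ref 3 → HIT, frames=[3,2,4]
Step 9: ref 2 → HIT, frames=[3,2,4]
Total faults: 3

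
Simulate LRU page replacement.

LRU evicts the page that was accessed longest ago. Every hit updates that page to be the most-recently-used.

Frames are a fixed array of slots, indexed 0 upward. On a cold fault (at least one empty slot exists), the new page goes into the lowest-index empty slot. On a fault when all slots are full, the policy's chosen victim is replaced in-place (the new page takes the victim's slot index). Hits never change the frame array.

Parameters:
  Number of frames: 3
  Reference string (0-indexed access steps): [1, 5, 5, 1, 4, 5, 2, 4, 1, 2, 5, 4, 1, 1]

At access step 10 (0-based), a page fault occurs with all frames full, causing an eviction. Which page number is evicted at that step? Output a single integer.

Step 0: ref 1 -> FAULT, frames=[1,-,-]
Step 1: ref 5 -> FAULT, frames=[1,5,-]
Step 2: ref 5 -> HIT, frames=[1,5,-]
Step 3: ref 1 -> HIT, frames=[1,5,-]
Step 4: ref 4 -> FAULT, frames=[1,5,4]
Step 5: ref 5 -> HIT, frames=[1,5,4]
Step 6: ref 2 -> FAULT, evict 1, frames=[2,5,4]
Step 7: ref 4 -> HIT, frames=[2,5,4]
Step 8: ref 1 -> FAULT, evict 5, frames=[2,1,4]
Step 9: ref 2 -> HIT, frames=[2,1,4]
Step 10: ref 5 -> FAULT, evict 4, frames=[2,1,5]
At step 10: evicted page 4

Answer: 4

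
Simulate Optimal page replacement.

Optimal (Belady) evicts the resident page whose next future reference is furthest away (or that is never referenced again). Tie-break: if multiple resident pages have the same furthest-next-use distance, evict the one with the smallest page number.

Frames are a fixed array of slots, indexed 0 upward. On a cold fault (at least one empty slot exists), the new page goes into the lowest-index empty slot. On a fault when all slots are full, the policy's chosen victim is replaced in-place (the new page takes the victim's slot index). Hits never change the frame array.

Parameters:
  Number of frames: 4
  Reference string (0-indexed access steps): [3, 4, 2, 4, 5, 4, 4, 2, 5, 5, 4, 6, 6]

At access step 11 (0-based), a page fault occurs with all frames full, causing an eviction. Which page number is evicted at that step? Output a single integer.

Step 0: ref 3 -> FAULT, frames=[3,-,-,-]
Step 1: ref 4 -> FAULT, frames=[3,4,-,-]
Step 2: ref 2 -> FAULT, frames=[3,4,2,-]
Step 3: ref 4 -> HIT, frames=[3,4,2,-]
Step 4: ref 5 -> FAULT, frames=[3,4,2,5]
Step 5: ref 4 -> HIT, frames=[3,4,2,5]
Step 6: ref 4 -> HIT, frames=[3,4,2,5]
Step 7: ref 2 -> HIT, frames=[3,4,2,5]
Step 8: ref 5 -> HIT, frames=[3,4,2,5]
Step 9: ref 5 -> HIT, frames=[3,4,2,5]
Step 10: ref 4 -> HIT, frames=[3,4,2,5]
Step 11: ref 6 -> FAULT, evict 2, frames=[3,4,6,5]
At step 11: evicted page 2

Answer: 2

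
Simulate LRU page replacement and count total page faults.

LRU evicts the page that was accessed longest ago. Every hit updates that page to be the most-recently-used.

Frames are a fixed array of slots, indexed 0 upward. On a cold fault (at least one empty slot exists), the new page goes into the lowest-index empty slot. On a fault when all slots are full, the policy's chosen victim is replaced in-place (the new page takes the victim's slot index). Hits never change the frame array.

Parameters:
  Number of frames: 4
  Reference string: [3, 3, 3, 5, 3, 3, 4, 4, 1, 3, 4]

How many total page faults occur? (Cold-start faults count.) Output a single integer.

Answer: 4

Derivation:
Step 0: ref 3 → FAULT, frames=[3,-,-,-]
Step 1: ref 3 → HIT, frames=[3,-,-,-]
Step 2: ref 3 → HIT, frames=[3,-,-,-]
Step 3: ref 5 → FAULT, frames=[3,5,-,-]
Step 4: ref 3 → HIT, frames=[3,5,-,-]
Step 5: ref 3 → HIT, frames=[3,5,-,-]
Step 6: ref 4 → FAULT, frames=[3,5,4,-]
Step 7: ref 4 → HIT, frames=[3,5,4,-]
Step 8: ref 1 → FAULT, frames=[3,5,4,1]
Step 9: ref 3 → HIT, frames=[3,5,4,1]
Step 10: ref 4 → HIT, frames=[3,5,4,1]
Total faults: 4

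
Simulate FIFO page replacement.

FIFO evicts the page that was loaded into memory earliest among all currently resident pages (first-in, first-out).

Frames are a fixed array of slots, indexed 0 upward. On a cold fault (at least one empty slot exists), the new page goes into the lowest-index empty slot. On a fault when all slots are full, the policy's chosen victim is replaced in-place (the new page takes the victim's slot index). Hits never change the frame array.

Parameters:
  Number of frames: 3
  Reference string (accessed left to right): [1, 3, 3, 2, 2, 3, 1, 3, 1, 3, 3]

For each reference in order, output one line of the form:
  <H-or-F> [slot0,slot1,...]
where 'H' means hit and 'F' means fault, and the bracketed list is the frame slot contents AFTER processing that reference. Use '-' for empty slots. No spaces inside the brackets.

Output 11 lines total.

F [1,-,-]
F [1,3,-]
H [1,3,-]
F [1,3,2]
H [1,3,2]
H [1,3,2]
H [1,3,2]
H [1,3,2]
H [1,3,2]
H [1,3,2]
H [1,3,2]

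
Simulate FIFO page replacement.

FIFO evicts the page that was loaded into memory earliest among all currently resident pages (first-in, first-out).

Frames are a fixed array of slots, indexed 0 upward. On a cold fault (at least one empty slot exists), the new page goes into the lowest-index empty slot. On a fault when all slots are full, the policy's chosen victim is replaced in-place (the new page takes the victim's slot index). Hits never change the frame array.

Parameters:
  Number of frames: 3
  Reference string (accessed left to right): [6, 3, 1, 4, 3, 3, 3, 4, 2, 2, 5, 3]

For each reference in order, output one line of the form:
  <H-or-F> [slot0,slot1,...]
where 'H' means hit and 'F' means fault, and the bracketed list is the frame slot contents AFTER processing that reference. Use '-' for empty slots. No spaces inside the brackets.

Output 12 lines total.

F [6,-,-]
F [6,3,-]
F [6,3,1]
F [4,3,1]
H [4,3,1]
H [4,3,1]
H [4,3,1]
H [4,3,1]
F [4,2,1]
H [4,2,1]
F [4,2,5]
F [3,2,5]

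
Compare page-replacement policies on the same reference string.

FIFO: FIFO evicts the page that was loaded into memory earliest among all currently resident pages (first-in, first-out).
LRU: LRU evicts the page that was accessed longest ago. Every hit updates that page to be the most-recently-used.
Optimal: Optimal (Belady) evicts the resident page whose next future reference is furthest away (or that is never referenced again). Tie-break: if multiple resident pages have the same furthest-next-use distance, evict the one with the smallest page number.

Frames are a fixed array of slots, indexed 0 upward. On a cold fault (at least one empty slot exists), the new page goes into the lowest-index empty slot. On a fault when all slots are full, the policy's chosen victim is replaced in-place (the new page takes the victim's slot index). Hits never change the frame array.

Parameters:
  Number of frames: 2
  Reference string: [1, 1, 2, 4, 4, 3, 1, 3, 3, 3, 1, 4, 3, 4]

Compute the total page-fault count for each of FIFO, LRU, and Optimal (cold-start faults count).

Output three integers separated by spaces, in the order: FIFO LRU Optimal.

--- FIFO ---
  step 0: ref 1 -> FAULT, frames=[1,-] (faults so far: 1)
  step 1: ref 1 -> HIT, frames=[1,-] (faults so far: 1)
  step 2: ref 2 -> FAULT, frames=[1,2] (faults so far: 2)
  step 3: ref 4 -> FAULT, evict 1, frames=[4,2] (faults so far: 3)
  step 4: ref 4 -> HIT, frames=[4,2] (faults so far: 3)
  step 5: ref 3 -> FAULT, evict 2, frames=[4,3] (faults so far: 4)
  step 6: ref 1 -> FAULT, evict 4, frames=[1,3] (faults so far: 5)
  step 7: ref 3 -> HIT, frames=[1,3] (faults so far: 5)
  step 8: ref 3 -> HIT, frames=[1,3] (faults so far: 5)
  step 9: ref 3 -> HIT, frames=[1,3] (faults so far: 5)
  step 10: ref 1 -> HIT, frames=[1,3] (faults so far: 5)
  step 11: ref 4 -> FAULT, evict 3, frames=[1,4] (faults so far: 6)
  step 12: ref 3 -> FAULT, evict 1, frames=[3,4] (faults so far: 7)
  step 13: ref 4 -> HIT, frames=[3,4] (faults so far: 7)
  FIFO total faults: 7
--- LRU ---
  step 0: ref 1 -> FAULT, frames=[1,-] (faults so far: 1)
  step 1: ref 1 -> HIT, frames=[1,-] (faults so far: 1)
  step 2: ref 2 -> FAULT, frames=[1,2] (faults so far: 2)
  step 3: ref 4 -> FAULT, evict 1, frames=[4,2] (faults so far: 3)
  step 4: ref 4 -> HIT, frames=[4,2] (faults so far: 3)
  step 5: ref 3 -> FAULT, evict 2, frames=[4,3] (faults so far: 4)
  step 6: ref 1 -> FAULT, evict 4, frames=[1,3] (faults so far: 5)
  step 7: ref 3 -> HIT, frames=[1,3] (faults so far: 5)
  step 8: ref 3 -> HIT, frames=[1,3] (faults so far: 5)
  step 9: ref 3 -> HIT, frames=[1,3] (faults so far: 5)
  step 10: ref 1 -> HIT, frames=[1,3] (faults so far: 5)
  step 11: ref 4 -> FAULT, evict 3, frames=[1,4] (faults so far: 6)
  step 12: ref 3 -> FAULT, evict 1, frames=[3,4] (faults so far: 7)
  step 13: ref 4 -> HIT, frames=[3,4] (faults so far: 7)
  LRU total faults: 7
--- Optimal ---
  step 0: ref 1 -> FAULT, frames=[1,-] (faults so far: 1)
  step 1: ref 1 -> HIT, frames=[1,-] (faults so far: 1)
  step 2: ref 2 -> FAULT, frames=[1,2] (faults so far: 2)
  step 3: ref 4 -> FAULT, evict 2, frames=[1,4] (faults so far: 3)
  step 4: ref 4 -> HIT, frames=[1,4] (faults so far: 3)
  step 5: ref 3 -> FAULT, evict 4, frames=[1,3] (faults so far: 4)
  step 6: ref 1 -> HIT, frames=[1,3] (faults so far: 4)
  step 7: ref 3 -> HIT, frames=[1,3] (faults so far: 4)
  step 8: ref 3 -> HIT, frames=[1,3] (faults so far: 4)
  step 9: ref 3 -> HIT, frames=[1,3] (faults so far: 4)
  step 10: ref 1 -> HIT, frames=[1,3] (faults so far: 4)
  step 11: ref 4 -> FAULT, evict 1, frames=[4,3] (faults so far: 5)
  step 12: ref 3 -> HIT, frames=[4,3] (faults so far: 5)
  step 13: ref 4 -> HIT, frames=[4,3] (faults so far: 5)
  Optimal total faults: 5

Answer: 7 7 5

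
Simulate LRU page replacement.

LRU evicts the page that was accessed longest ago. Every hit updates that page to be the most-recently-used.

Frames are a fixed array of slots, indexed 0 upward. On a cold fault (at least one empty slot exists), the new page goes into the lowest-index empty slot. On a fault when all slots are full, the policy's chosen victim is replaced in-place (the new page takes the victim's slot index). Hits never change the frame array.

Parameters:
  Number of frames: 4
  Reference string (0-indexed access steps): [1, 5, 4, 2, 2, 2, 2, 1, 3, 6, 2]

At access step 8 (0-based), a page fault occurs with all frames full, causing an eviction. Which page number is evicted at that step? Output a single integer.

Step 0: ref 1 -> FAULT, frames=[1,-,-,-]
Step 1: ref 5 -> FAULT, frames=[1,5,-,-]
Step 2: ref 4 -> FAULT, frames=[1,5,4,-]
Step 3: ref 2 -> FAULT, frames=[1,5,4,2]
Step 4: ref 2 -> HIT, frames=[1,5,4,2]
Step 5: ref 2 -> HIT, frames=[1,5,4,2]
Step 6: ref 2 -> HIT, frames=[1,5,4,2]
Step 7: ref 1 -> HIT, frames=[1,5,4,2]
Step 8: ref 3 -> FAULT, evict 5, frames=[1,3,4,2]
At step 8: evicted page 5

Answer: 5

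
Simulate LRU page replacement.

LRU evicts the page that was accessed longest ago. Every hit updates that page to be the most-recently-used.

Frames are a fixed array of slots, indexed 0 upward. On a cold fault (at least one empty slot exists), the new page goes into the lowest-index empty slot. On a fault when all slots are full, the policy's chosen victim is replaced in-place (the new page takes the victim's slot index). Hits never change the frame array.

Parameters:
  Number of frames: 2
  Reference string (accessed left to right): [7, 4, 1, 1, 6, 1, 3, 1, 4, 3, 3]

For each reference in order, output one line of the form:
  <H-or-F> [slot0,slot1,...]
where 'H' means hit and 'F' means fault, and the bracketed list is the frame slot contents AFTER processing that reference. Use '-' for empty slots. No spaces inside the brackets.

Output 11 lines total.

F [7,-]
F [7,4]
F [1,4]
H [1,4]
F [1,6]
H [1,6]
F [1,3]
H [1,3]
F [1,4]
F [3,4]
H [3,4]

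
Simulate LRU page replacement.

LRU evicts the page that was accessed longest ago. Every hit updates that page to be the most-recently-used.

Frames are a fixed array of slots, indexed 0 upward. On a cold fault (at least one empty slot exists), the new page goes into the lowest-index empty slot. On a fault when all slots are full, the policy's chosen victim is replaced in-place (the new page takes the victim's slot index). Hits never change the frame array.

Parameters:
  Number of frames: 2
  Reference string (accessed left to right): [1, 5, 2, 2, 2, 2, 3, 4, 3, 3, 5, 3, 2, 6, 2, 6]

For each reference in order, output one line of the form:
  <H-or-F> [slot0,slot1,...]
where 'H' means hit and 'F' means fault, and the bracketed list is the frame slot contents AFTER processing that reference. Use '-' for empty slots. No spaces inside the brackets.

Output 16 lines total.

F [1,-]
F [1,5]
F [2,5]
H [2,5]
H [2,5]
H [2,5]
F [2,3]
F [4,3]
H [4,3]
H [4,3]
F [5,3]
H [5,3]
F [2,3]
F [2,6]
H [2,6]
H [2,6]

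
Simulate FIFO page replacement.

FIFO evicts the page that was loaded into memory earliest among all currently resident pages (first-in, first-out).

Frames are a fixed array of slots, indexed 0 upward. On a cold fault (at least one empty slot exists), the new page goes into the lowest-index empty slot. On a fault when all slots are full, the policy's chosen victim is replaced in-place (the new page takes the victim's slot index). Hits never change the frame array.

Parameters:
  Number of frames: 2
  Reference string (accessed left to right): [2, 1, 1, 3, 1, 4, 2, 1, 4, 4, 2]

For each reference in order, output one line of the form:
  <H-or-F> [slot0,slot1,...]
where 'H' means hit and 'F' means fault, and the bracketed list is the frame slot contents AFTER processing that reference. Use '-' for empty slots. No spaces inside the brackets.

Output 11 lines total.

F [2,-]
F [2,1]
H [2,1]
F [3,1]
H [3,1]
F [3,4]
F [2,4]
F [2,1]
F [4,1]
H [4,1]
F [4,2]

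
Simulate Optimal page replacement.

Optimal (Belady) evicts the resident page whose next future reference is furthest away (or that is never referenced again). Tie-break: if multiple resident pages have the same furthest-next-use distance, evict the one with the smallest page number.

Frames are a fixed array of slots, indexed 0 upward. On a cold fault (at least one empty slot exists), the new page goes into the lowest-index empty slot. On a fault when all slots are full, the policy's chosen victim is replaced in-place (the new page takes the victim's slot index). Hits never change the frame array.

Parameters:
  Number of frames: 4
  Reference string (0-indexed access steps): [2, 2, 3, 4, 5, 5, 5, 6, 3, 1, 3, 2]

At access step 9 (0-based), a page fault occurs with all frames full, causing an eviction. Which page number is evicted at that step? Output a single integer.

Answer: 5

Derivation:
Step 0: ref 2 -> FAULT, frames=[2,-,-,-]
Step 1: ref 2 -> HIT, frames=[2,-,-,-]
Step 2: ref 3 -> FAULT, frames=[2,3,-,-]
Step 3: ref 4 -> FAULT, frames=[2,3,4,-]
Step 4: ref 5 -> FAULT, frames=[2,3,4,5]
Step 5: ref 5 -> HIT, frames=[2,3,4,5]
Step 6: ref 5 -> HIT, frames=[2,3,4,5]
Step 7: ref 6 -> FAULT, evict 4, frames=[2,3,6,5]
Step 8: ref 3 -> HIT, frames=[2,3,6,5]
Step 9: ref 1 -> FAULT, evict 5, frames=[2,3,6,1]
At step 9: evicted page 5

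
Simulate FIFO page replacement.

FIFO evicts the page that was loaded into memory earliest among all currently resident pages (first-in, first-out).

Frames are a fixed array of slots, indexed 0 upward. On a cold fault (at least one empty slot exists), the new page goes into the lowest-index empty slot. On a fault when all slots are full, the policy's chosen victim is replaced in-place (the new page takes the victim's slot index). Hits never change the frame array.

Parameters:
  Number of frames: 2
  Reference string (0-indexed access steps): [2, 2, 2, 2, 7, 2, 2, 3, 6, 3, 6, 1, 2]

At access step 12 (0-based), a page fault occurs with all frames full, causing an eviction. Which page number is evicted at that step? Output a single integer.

Answer: 6

Derivation:
Step 0: ref 2 -> FAULT, frames=[2,-]
Step 1: ref 2 -> HIT, frames=[2,-]
Step 2: ref 2 -> HIT, frames=[2,-]
Step 3: ref 2 -> HIT, frames=[2,-]
Step 4: ref 7 -> FAULT, frames=[2,7]
Step 5: ref 2 -> HIT, frames=[2,7]
Step 6: ref 2 -> HIT, frames=[2,7]
Step 7: ref 3 -> FAULT, evict 2, frames=[3,7]
Step 8: ref 6 -> FAULT, evict 7, frames=[3,6]
Step 9: ref 3 -> HIT, frames=[3,6]
Step 10: ref 6 -> HIT, frames=[3,6]
Step 11: ref 1 -> FAULT, evict 3, frames=[1,6]
Step 12: ref 2 -> FAULT, evict 6, frames=[1,2]
At step 12: evicted page 6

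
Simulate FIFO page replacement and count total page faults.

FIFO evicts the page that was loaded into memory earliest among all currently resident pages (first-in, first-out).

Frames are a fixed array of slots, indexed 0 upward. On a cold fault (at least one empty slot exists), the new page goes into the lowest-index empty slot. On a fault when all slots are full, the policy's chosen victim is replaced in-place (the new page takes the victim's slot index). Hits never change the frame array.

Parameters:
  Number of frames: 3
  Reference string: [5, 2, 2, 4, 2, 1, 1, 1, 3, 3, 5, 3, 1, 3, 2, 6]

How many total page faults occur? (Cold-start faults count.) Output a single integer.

Step 0: ref 5 → FAULT, frames=[5,-,-]
Step 1: ref 2 → FAULT, frames=[5,2,-]
Step 2: ref 2 → HIT, frames=[5,2,-]
Step 3: ref 4 → FAULT, frames=[5,2,4]
Step 4: ref 2 → HIT, frames=[5,2,4]
Step 5: ref 1 → FAULT (evict 5), frames=[1,2,4]
Step 6: ref 1 → HIT, frames=[1,2,4]
Step 7: ref 1 → HIT, frames=[1,2,4]
Step 8: ref 3 → FAULT (evict 2), frames=[1,3,4]
Step 9: ref 3 → HIT, frames=[1,3,4]
Step 10: ref 5 → FAULT (evict 4), frames=[1,3,5]
Step 11: ref 3 → HIT, frames=[1,3,5]
Step 12: ref 1 → HIT, frames=[1,3,5]
Step 13: ref 3 → HIT, frames=[1,3,5]
Step 14: ref 2 → FAULT (evict 1), frames=[2,3,5]
Step 15: ref 6 → FAULT (evict 3), frames=[2,6,5]
Total faults: 8

Answer: 8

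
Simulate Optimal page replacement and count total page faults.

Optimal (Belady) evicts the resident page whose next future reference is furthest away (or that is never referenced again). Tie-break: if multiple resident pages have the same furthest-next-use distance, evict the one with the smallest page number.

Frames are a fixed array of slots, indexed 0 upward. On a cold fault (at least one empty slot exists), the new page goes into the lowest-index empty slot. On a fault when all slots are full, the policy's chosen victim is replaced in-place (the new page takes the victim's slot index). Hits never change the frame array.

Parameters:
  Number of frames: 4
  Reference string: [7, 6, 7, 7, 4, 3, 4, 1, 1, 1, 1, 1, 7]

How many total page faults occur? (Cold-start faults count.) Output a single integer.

Answer: 5

Derivation:
Step 0: ref 7 → FAULT, frames=[7,-,-,-]
Step 1: ref 6 → FAULT, frames=[7,6,-,-]
Step 2: ref 7 → HIT, frames=[7,6,-,-]
Step 3: ref 7 → HIT, frames=[7,6,-,-]
Step 4: ref 4 → FAULT, frames=[7,6,4,-]
Step 5: ref 3 → FAULT, frames=[7,6,4,3]
Step 6: ref 4 → HIT, frames=[7,6,4,3]
Step 7: ref 1 → FAULT (evict 3), frames=[7,6,4,1]
Step 8: ref 1 → HIT, frames=[7,6,4,1]
Step 9: ref 1 → HIT, frames=[7,6,4,1]
Step 10: ref 1 → HIT, frames=[7,6,4,1]
Step 11: ref 1 → HIT, frames=[7,6,4,1]
Step 12: ref 7 → HIT, frames=[7,6,4,1]
Total faults: 5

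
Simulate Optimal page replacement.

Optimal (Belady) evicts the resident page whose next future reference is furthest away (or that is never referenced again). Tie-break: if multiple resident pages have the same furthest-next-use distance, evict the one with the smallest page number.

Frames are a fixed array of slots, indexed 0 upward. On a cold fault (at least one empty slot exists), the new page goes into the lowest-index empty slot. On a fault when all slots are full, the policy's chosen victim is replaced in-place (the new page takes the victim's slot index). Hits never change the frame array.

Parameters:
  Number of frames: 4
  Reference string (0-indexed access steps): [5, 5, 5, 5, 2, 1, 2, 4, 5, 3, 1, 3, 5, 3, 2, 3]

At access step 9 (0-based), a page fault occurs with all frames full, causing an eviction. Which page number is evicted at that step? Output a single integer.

Step 0: ref 5 -> FAULT, frames=[5,-,-,-]
Step 1: ref 5 -> HIT, frames=[5,-,-,-]
Step 2: ref 5 -> HIT, frames=[5,-,-,-]
Step 3: ref 5 -> HIT, frames=[5,-,-,-]
Step 4: ref 2 -> FAULT, frames=[5,2,-,-]
Step 5: ref 1 -> FAULT, frames=[5,2,1,-]
Step 6: ref 2 -> HIT, frames=[5,2,1,-]
Step 7: ref 4 -> FAULT, frames=[5,2,1,4]
Step 8: ref 5 -> HIT, frames=[5,2,1,4]
Step 9: ref 3 -> FAULT, evict 4, frames=[5,2,1,3]
At step 9: evicted page 4

Answer: 4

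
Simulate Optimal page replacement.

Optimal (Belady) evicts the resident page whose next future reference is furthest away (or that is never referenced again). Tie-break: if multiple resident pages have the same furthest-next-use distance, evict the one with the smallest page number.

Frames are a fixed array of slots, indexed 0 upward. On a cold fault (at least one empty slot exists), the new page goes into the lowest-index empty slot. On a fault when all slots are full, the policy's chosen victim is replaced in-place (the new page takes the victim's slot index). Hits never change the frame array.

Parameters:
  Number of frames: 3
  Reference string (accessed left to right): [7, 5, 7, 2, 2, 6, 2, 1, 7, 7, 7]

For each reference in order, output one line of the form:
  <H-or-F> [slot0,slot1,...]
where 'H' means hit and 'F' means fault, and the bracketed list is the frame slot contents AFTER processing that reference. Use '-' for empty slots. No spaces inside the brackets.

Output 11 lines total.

F [7,-,-]
F [7,5,-]
H [7,5,-]
F [7,5,2]
H [7,5,2]
F [7,6,2]
H [7,6,2]
F [7,6,1]
H [7,6,1]
H [7,6,1]
H [7,6,1]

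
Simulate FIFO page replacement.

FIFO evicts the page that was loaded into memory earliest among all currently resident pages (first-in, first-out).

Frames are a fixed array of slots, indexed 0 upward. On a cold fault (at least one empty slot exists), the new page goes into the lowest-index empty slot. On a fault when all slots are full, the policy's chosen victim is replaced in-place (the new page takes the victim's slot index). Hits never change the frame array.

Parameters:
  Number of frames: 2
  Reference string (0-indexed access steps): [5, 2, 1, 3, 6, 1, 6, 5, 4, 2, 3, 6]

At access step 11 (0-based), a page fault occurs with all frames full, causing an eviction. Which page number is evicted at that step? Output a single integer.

Step 0: ref 5 -> FAULT, frames=[5,-]
Step 1: ref 2 -> FAULT, frames=[5,2]
Step 2: ref 1 -> FAULT, evict 5, frames=[1,2]
Step 3: ref 3 -> FAULT, evict 2, frames=[1,3]
Step 4: ref 6 -> FAULT, evict 1, frames=[6,3]
Step 5: ref 1 -> FAULT, evict 3, frames=[6,1]
Step 6: ref 6 -> HIT, frames=[6,1]
Step 7: ref 5 -> FAULT, evict 6, frames=[5,1]
Step 8: ref 4 -> FAULT, evict 1, frames=[5,4]
Step 9: ref 2 -> FAULT, evict 5, frames=[2,4]
Step 10: ref 3 -> FAULT, evict 4, frames=[2,3]
Step 11: ref 6 -> FAULT, evict 2, frames=[6,3]
At step 11: evicted page 2

Answer: 2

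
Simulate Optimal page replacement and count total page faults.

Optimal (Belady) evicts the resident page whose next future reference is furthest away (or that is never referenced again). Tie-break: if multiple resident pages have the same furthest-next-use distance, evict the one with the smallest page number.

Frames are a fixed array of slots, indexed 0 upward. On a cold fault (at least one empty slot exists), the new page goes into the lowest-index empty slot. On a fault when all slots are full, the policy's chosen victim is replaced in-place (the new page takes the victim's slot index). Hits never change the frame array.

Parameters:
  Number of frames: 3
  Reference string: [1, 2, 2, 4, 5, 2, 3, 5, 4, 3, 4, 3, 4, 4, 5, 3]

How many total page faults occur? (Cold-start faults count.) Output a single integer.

Answer: 5

Derivation:
Step 0: ref 1 → FAULT, frames=[1,-,-]
Step 1: ref 2 → FAULT, frames=[1,2,-]
Step 2: ref 2 → HIT, frames=[1,2,-]
Step 3: ref 4 → FAULT, frames=[1,2,4]
Step 4: ref 5 → FAULT (evict 1), frames=[5,2,4]
Step 5: ref 2 → HIT, frames=[5,2,4]
Step 6: ref 3 → FAULT (evict 2), frames=[5,3,4]
Step 7: ref 5 → HIT, frames=[5,3,4]
Step 8: ref 4 → HIT, frames=[5,3,4]
Step 9: ref 3 → HIT, frames=[5,3,4]
Step 10: ref 4 → HIT, frames=[5,3,4]
Step 11: ref 3 → HIT, frames=[5,3,4]
Step 12: ref 4 → HIT, frames=[5,3,4]
Step 13: ref 4 → HIT, frames=[5,3,4]
Step 14: ref 5 → HIT, frames=[5,3,4]
Step 15: ref 3 → HIT, frames=[5,3,4]
Total faults: 5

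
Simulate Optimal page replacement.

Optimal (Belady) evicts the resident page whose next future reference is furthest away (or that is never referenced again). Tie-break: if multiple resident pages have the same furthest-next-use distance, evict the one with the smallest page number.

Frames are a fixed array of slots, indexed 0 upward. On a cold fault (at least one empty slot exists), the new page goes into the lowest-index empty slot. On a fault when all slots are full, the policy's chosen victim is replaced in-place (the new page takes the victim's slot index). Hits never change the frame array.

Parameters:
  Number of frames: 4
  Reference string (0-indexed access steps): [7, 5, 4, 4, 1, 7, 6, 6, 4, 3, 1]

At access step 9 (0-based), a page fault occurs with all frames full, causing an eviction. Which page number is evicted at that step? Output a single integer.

Answer: 4

Derivation:
Step 0: ref 7 -> FAULT, frames=[7,-,-,-]
Step 1: ref 5 -> FAULT, frames=[7,5,-,-]
Step 2: ref 4 -> FAULT, frames=[7,5,4,-]
Step 3: ref 4 -> HIT, frames=[7,5,4,-]
Step 4: ref 1 -> FAULT, frames=[7,5,4,1]
Step 5: ref 7 -> HIT, frames=[7,5,4,1]
Step 6: ref 6 -> FAULT, evict 5, frames=[7,6,4,1]
Step 7: ref 6 -> HIT, frames=[7,6,4,1]
Step 8: ref 4 -> HIT, frames=[7,6,4,1]
Step 9: ref 3 -> FAULT, evict 4, frames=[7,6,3,1]
At step 9: evicted page 4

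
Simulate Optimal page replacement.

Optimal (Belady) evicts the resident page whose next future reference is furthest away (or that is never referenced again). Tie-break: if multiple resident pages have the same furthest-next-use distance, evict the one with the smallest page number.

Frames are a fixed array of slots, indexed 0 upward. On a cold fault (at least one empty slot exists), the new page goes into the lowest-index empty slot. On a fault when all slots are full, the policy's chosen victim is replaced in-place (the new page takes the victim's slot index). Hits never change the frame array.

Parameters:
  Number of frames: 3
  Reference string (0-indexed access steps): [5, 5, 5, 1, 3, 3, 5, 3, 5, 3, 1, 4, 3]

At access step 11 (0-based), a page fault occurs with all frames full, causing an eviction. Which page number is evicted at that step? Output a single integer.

Answer: 1

Derivation:
Step 0: ref 5 -> FAULT, frames=[5,-,-]
Step 1: ref 5 -> HIT, frames=[5,-,-]
Step 2: ref 5 -> HIT, frames=[5,-,-]
Step 3: ref 1 -> FAULT, frames=[5,1,-]
Step 4: ref 3 -> FAULT, frames=[5,1,3]
Step 5: ref 3 -> HIT, frames=[5,1,3]
Step 6: ref 5 -> HIT, frames=[5,1,3]
Step 7: ref 3 -> HIT, frames=[5,1,3]
Step 8: ref 5 -> HIT, frames=[5,1,3]
Step 9: ref 3 -> HIT, frames=[5,1,3]
Step 10: ref 1 -> HIT, frames=[5,1,3]
Step 11: ref 4 -> FAULT, evict 1, frames=[5,4,3]
At step 11: evicted page 1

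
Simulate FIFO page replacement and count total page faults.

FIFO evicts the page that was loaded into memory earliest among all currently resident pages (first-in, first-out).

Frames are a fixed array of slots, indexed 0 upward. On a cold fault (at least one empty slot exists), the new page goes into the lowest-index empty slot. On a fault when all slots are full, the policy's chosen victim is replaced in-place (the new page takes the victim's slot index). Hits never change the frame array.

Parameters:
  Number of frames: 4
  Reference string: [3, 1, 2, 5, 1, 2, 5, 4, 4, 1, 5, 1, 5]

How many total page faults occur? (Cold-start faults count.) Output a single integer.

Answer: 5

Derivation:
Step 0: ref 3 → FAULT, frames=[3,-,-,-]
Step 1: ref 1 → FAULT, frames=[3,1,-,-]
Step 2: ref 2 → FAULT, frames=[3,1,2,-]
Step 3: ref 5 → FAULT, frames=[3,1,2,5]
Step 4: ref 1 → HIT, frames=[3,1,2,5]
Step 5: ref 2 → HIT, frames=[3,1,2,5]
Step 6: ref 5 → HIT, frames=[3,1,2,5]
Step 7: ref 4 → FAULT (evict 3), frames=[4,1,2,5]
Step 8: ref 4 → HIT, frames=[4,1,2,5]
Step 9: ref 1 → HIT, frames=[4,1,2,5]
Step 10: ref 5 → HIT, frames=[4,1,2,5]
Step 11: ref 1 → HIT, frames=[4,1,2,5]
Step 12: ref 5 → HIT, frames=[4,1,2,5]
Total faults: 5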